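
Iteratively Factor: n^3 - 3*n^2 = (n)*(n^2 - 3*n) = n^2*(n - 3)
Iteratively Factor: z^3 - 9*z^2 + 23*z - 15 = (z - 5)*(z^2 - 4*z + 3) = (z - 5)*(z - 3)*(z - 1)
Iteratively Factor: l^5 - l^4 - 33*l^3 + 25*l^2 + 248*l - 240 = (l - 1)*(l^4 - 33*l^2 - 8*l + 240) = (l - 1)*(l + 4)*(l^3 - 4*l^2 - 17*l + 60) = (l - 5)*(l - 1)*(l + 4)*(l^2 + l - 12) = (l - 5)*(l - 1)*(l + 4)^2*(l - 3)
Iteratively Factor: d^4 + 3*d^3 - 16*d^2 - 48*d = (d + 4)*(d^3 - d^2 - 12*d) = (d + 3)*(d + 4)*(d^2 - 4*d) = d*(d + 3)*(d + 4)*(d - 4)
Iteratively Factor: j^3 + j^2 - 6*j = (j - 2)*(j^2 + 3*j) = j*(j - 2)*(j + 3)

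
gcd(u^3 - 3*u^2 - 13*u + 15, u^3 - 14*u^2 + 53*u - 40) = u^2 - 6*u + 5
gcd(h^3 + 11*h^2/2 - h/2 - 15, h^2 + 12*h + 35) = h + 5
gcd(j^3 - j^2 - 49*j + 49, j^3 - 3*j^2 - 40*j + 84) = j - 7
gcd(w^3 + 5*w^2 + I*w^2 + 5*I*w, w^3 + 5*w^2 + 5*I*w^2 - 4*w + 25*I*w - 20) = w^2 + w*(5 + I) + 5*I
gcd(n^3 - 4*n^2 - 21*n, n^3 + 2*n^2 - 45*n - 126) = n^2 - 4*n - 21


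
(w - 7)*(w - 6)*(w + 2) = w^3 - 11*w^2 + 16*w + 84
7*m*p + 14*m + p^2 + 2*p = (7*m + p)*(p + 2)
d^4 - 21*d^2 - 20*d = d*(d - 5)*(d + 1)*(d + 4)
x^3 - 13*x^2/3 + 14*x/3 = x*(x - 7/3)*(x - 2)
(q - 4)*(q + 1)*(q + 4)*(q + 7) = q^4 + 8*q^3 - 9*q^2 - 128*q - 112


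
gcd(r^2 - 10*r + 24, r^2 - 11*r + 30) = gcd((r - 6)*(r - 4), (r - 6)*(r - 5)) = r - 6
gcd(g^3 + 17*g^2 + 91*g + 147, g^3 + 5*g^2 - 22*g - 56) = g + 7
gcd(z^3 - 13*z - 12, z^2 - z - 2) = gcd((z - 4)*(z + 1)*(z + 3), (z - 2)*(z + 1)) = z + 1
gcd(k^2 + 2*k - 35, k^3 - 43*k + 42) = k + 7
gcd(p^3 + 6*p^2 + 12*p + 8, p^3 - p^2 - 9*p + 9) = 1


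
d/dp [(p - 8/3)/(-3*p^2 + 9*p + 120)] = (3*p^2 - 16*p + 144)/(9*(p^4 - 6*p^3 - 71*p^2 + 240*p + 1600))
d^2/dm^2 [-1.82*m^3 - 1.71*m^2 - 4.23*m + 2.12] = -10.92*m - 3.42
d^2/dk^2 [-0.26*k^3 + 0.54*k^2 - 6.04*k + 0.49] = 1.08 - 1.56*k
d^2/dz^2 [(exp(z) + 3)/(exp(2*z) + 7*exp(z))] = (exp(3*z) + 5*exp(2*z) + 63*exp(z) + 147)*exp(-z)/(exp(3*z) + 21*exp(2*z) + 147*exp(z) + 343)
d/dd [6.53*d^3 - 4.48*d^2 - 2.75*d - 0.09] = 19.59*d^2 - 8.96*d - 2.75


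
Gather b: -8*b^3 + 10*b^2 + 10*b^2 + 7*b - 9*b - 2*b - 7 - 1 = -8*b^3 + 20*b^2 - 4*b - 8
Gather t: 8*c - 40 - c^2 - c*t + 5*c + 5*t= -c^2 + 13*c + t*(5 - c) - 40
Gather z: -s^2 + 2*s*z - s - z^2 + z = -s^2 - s - z^2 + z*(2*s + 1)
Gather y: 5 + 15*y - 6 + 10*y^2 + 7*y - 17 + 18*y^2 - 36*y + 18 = 28*y^2 - 14*y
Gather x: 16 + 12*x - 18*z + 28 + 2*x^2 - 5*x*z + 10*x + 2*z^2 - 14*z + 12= 2*x^2 + x*(22 - 5*z) + 2*z^2 - 32*z + 56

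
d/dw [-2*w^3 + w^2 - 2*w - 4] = -6*w^2 + 2*w - 2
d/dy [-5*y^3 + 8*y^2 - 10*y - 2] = -15*y^2 + 16*y - 10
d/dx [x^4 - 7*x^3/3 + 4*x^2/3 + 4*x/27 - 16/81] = 4*x^3 - 7*x^2 + 8*x/3 + 4/27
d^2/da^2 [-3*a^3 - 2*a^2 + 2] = -18*a - 4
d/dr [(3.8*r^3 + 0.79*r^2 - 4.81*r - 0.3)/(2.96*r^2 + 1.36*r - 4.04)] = (11.248*r^4 + 10.336*r^3 - 30.744*r^2 - 4.6072*r + 19.8404)/(8.7616*r^4 + 8.0512*r^3 - 22.0672*r^2 - 10.9888*r + 16.3216)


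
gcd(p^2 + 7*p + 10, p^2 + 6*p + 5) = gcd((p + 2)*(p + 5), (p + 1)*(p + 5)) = p + 5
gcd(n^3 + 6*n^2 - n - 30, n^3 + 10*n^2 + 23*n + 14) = 1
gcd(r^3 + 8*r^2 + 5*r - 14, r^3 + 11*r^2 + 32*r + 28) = r^2 + 9*r + 14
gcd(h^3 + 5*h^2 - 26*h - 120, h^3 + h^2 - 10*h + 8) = h + 4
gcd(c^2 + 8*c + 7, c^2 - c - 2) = c + 1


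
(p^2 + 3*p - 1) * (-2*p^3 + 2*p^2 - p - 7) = -2*p^5 - 4*p^4 + 7*p^3 - 12*p^2 - 20*p + 7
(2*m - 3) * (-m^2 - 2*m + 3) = -2*m^3 - m^2 + 12*m - 9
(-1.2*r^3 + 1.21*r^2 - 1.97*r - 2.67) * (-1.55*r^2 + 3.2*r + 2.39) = 1.86*r^5 - 5.7155*r^4 + 4.0575*r^3 + 0.726399999999999*r^2 - 13.2523*r - 6.3813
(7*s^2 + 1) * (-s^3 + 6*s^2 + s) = -7*s^5 + 42*s^4 + 6*s^3 + 6*s^2 + s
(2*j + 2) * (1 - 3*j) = -6*j^2 - 4*j + 2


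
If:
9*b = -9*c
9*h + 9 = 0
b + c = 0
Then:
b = -c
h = -1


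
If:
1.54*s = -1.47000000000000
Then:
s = -0.95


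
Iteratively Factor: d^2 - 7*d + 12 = (d - 3)*(d - 4)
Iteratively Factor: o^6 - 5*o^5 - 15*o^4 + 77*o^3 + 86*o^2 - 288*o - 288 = (o - 3)*(o^5 - 2*o^4 - 21*o^3 + 14*o^2 + 128*o + 96) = (o - 3)*(o + 1)*(o^4 - 3*o^3 - 18*o^2 + 32*o + 96) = (o - 3)*(o + 1)*(o + 3)*(o^3 - 6*o^2 + 32) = (o - 3)*(o + 1)*(o + 2)*(o + 3)*(o^2 - 8*o + 16) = (o - 4)*(o - 3)*(o + 1)*(o + 2)*(o + 3)*(o - 4)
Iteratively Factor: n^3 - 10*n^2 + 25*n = (n - 5)*(n^2 - 5*n) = (n - 5)^2*(n)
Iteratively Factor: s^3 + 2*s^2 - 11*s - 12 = (s - 3)*(s^2 + 5*s + 4) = (s - 3)*(s + 1)*(s + 4)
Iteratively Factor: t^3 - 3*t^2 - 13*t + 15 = (t + 3)*(t^2 - 6*t + 5) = (t - 5)*(t + 3)*(t - 1)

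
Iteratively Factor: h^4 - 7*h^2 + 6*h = (h + 3)*(h^3 - 3*h^2 + 2*h) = (h - 2)*(h + 3)*(h^2 - h) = (h - 2)*(h - 1)*(h + 3)*(h)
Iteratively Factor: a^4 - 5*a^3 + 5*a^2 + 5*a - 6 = (a - 1)*(a^3 - 4*a^2 + a + 6) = (a - 2)*(a - 1)*(a^2 - 2*a - 3) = (a - 3)*(a - 2)*(a - 1)*(a + 1)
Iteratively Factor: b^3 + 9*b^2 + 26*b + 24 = (b + 2)*(b^2 + 7*b + 12) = (b + 2)*(b + 3)*(b + 4)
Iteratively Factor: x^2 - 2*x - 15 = (x + 3)*(x - 5)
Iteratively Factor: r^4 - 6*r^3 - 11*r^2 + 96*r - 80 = (r + 4)*(r^3 - 10*r^2 + 29*r - 20) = (r - 5)*(r + 4)*(r^2 - 5*r + 4) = (r - 5)*(r - 1)*(r + 4)*(r - 4)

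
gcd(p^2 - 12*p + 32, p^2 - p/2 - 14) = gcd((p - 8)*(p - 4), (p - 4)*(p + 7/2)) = p - 4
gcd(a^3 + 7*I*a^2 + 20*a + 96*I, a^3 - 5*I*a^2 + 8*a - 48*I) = a^2 - I*a + 12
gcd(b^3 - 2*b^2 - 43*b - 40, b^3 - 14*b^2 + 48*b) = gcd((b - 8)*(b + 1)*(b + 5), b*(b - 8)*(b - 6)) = b - 8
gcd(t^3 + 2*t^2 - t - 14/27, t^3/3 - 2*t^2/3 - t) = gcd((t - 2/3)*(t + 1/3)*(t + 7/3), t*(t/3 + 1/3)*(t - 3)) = 1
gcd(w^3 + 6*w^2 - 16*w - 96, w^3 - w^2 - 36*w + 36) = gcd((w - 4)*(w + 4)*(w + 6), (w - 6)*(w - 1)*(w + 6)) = w + 6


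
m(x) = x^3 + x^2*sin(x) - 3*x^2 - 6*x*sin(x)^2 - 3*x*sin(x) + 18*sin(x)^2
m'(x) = x^2*cos(x) + 3*x^2 - 12*x*sin(x)*cos(x) + 2*x*sin(x) - 3*x*cos(x) - 6*x - 6*sin(x)^2 + 36*sin(x)*cos(x) - 3*sin(x)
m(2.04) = -1.16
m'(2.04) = -7.33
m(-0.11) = 0.15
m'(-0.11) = -2.75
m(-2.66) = -39.74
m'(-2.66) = 54.29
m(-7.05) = -519.64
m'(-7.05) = 191.15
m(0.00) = 0.00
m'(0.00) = 0.00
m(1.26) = 4.61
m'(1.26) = -3.28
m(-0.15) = 0.28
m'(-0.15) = -3.79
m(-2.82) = -47.98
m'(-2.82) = 48.28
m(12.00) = 1222.50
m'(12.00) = 487.04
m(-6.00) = -304.70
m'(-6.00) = 220.16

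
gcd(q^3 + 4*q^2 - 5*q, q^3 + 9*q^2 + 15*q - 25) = q^2 + 4*q - 5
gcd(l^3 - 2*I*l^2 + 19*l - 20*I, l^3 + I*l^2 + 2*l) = l - I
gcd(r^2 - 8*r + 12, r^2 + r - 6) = r - 2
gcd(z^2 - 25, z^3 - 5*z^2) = z - 5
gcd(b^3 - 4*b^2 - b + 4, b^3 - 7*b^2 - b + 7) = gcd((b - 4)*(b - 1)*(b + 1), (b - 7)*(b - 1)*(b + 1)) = b^2 - 1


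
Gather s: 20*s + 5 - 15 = 20*s - 10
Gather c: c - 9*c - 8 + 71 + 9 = 72 - 8*c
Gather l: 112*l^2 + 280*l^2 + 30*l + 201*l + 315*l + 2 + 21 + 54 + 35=392*l^2 + 546*l + 112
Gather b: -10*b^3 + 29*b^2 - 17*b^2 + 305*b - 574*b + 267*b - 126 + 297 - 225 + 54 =-10*b^3 + 12*b^2 - 2*b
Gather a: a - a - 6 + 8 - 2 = 0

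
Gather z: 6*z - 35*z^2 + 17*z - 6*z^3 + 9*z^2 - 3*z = -6*z^3 - 26*z^2 + 20*z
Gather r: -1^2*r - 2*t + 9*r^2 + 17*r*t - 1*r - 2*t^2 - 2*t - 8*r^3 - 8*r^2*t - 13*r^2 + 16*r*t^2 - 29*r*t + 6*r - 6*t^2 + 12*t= -8*r^3 + r^2*(-8*t - 4) + r*(16*t^2 - 12*t + 4) - 8*t^2 + 8*t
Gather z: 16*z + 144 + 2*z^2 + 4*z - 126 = 2*z^2 + 20*z + 18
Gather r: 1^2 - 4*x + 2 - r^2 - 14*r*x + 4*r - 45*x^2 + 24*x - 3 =-r^2 + r*(4 - 14*x) - 45*x^2 + 20*x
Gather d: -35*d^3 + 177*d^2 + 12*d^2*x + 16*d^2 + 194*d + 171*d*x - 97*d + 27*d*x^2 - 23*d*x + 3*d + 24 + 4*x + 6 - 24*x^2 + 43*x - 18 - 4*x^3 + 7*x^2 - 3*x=-35*d^3 + d^2*(12*x + 193) + d*(27*x^2 + 148*x + 100) - 4*x^3 - 17*x^2 + 44*x + 12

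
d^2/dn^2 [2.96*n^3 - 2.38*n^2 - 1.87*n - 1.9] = 17.76*n - 4.76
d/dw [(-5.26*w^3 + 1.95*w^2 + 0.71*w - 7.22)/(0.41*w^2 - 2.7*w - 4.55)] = (-2.1566*w^4 + 28.404*w^3 + 66.2429*w^2 - 11.8246*w - 22.7245)/(0.1681*w^4 - 2.214*w^3 + 3.559*w^2 + 24.57*w + 20.7025)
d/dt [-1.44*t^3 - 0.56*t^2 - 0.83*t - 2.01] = -4.32*t^2 - 1.12*t - 0.83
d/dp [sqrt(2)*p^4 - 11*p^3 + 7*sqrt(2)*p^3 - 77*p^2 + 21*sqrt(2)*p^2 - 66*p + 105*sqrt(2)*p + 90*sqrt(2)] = 4*sqrt(2)*p^3 - 33*p^2 + 21*sqrt(2)*p^2 - 154*p + 42*sqrt(2)*p - 66 + 105*sqrt(2)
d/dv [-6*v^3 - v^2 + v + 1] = -18*v^2 - 2*v + 1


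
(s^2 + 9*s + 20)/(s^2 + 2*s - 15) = (s + 4)/(s - 3)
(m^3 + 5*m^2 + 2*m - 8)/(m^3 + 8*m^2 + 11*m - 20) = (m + 2)/(m + 5)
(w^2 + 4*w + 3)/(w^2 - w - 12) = (w + 1)/(w - 4)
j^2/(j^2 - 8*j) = j/(j - 8)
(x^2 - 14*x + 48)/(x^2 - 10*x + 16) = (x - 6)/(x - 2)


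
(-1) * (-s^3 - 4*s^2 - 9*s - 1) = s^3 + 4*s^2 + 9*s + 1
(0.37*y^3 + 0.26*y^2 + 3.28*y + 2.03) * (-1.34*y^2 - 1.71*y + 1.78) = -0.4958*y^5 - 0.9811*y^4 - 4.1812*y^3 - 7.8662*y^2 + 2.3671*y + 3.6134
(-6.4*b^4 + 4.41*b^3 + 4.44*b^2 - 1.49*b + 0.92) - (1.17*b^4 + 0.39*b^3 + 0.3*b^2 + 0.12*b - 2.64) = -7.57*b^4 + 4.02*b^3 + 4.14*b^2 - 1.61*b + 3.56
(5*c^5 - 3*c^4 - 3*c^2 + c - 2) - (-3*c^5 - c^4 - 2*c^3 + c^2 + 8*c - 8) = 8*c^5 - 2*c^4 + 2*c^3 - 4*c^2 - 7*c + 6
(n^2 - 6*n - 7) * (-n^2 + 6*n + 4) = -n^4 + 12*n^3 - 25*n^2 - 66*n - 28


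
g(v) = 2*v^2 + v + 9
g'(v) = 4*v + 1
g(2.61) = 25.23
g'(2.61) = 11.44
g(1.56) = 15.43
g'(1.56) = 7.24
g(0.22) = 9.32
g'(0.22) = 1.88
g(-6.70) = 92.08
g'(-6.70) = -25.80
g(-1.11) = 10.35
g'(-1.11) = -3.44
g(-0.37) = 8.90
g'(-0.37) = -0.48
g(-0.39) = 8.91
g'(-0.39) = -0.56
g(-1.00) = 10.00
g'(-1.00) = -3.00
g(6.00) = 87.00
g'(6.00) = 25.00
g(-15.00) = 444.00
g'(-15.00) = -59.00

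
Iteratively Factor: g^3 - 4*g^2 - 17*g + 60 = (g + 4)*(g^2 - 8*g + 15) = (g - 5)*(g + 4)*(g - 3)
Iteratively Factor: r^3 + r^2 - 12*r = (r - 3)*(r^2 + 4*r) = (r - 3)*(r + 4)*(r)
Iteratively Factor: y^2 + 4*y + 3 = (y + 3)*(y + 1)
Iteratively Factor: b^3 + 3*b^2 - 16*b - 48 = (b + 3)*(b^2 - 16) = (b - 4)*(b + 3)*(b + 4)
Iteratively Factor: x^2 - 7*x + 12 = (x - 4)*(x - 3)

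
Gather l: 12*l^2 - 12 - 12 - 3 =12*l^2 - 27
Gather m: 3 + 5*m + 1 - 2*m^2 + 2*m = -2*m^2 + 7*m + 4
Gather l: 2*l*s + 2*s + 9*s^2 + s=2*l*s + 9*s^2 + 3*s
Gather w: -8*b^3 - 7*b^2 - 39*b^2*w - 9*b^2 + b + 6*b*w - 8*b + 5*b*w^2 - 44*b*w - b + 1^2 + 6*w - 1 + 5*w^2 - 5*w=-8*b^3 - 16*b^2 - 8*b + w^2*(5*b + 5) + w*(-39*b^2 - 38*b + 1)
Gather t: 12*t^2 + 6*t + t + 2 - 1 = 12*t^2 + 7*t + 1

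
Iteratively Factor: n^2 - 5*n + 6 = (n - 3)*(n - 2)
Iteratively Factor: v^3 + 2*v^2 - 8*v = (v - 2)*(v^2 + 4*v) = (v - 2)*(v + 4)*(v)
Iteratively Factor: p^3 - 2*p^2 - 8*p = (p + 2)*(p^2 - 4*p) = (p - 4)*(p + 2)*(p)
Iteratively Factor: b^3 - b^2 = (b - 1)*(b^2) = b*(b - 1)*(b)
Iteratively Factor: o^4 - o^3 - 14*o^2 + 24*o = (o + 4)*(o^3 - 5*o^2 + 6*o) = (o - 2)*(o + 4)*(o^2 - 3*o) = o*(o - 2)*(o + 4)*(o - 3)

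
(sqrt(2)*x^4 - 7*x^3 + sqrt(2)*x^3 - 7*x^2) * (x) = sqrt(2)*x^5 - 7*x^4 + sqrt(2)*x^4 - 7*x^3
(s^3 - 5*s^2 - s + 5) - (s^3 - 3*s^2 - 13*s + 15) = -2*s^2 + 12*s - 10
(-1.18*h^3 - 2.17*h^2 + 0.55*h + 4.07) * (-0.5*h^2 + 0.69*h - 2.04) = 0.59*h^5 + 0.2708*h^4 + 0.6349*h^3 + 2.7713*h^2 + 1.6863*h - 8.3028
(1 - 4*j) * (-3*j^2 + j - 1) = 12*j^3 - 7*j^2 + 5*j - 1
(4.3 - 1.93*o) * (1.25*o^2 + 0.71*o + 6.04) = -2.4125*o^3 + 4.0047*o^2 - 8.6042*o + 25.972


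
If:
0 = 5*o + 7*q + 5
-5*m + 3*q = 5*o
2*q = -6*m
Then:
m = 1/7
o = -2/5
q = -3/7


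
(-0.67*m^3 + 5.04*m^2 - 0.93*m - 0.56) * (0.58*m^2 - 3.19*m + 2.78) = -0.3886*m^5 + 5.0605*m^4 - 18.4796*m^3 + 16.6531*m^2 - 0.799*m - 1.5568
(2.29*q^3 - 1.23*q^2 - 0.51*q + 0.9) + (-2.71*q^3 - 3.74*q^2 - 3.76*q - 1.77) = -0.42*q^3 - 4.97*q^2 - 4.27*q - 0.87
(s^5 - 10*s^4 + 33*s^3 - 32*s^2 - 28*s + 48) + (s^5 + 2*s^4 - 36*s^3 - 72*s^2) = 2*s^5 - 8*s^4 - 3*s^3 - 104*s^2 - 28*s + 48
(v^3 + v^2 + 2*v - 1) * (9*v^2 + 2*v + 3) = 9*v^5 + 11*v^4 + 23*v^3 - 2*v^2 + 4*v - 3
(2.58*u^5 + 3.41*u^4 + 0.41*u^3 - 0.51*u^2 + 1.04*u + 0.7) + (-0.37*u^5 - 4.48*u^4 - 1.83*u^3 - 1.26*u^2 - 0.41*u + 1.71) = 2.21*u^5 - 1.07*u^4 - 1.42*u^3 - 1.77*u^2 + 0.63*u + 2.41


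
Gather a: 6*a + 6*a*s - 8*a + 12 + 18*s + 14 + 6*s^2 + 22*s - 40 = a*(6*s - 2) + 6*s^2 + 40*s - 14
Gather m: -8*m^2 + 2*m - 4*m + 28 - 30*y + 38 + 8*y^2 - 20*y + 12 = -8*m^2 - 2*m + 8*y^2 - 50*y + 78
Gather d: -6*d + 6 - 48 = -6*d - 42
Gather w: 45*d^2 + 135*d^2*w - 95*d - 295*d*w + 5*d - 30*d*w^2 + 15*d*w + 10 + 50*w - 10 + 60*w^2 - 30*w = 45*d^2 - 90*d + w^2*(60 - 30*d) + w*(135*d^2 - 280*d + 20)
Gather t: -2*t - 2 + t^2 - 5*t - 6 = t^2 - 7*t - 8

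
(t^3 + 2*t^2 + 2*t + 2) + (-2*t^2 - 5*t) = t^3 - 3*t + 2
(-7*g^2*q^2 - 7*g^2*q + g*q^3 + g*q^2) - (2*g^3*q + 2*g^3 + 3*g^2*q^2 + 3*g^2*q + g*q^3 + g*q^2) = -2*g^3*q - 2*g^3 - 10*g^2*q^2 - 10*g^2*q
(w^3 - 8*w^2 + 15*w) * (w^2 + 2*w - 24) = w^5 - 6*w^4 - 25*w^3 + 222*w^2 - 360*w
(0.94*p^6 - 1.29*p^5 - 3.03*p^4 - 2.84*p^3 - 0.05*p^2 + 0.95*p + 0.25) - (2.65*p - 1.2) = 0.94*p^6 - 1.29*p^5 - 3.03*p^4 - 2.84*p^3 - 0.05*p^2 - 1.7*p + 1.45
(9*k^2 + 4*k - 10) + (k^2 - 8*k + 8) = 10*k^2 - 4*k - 2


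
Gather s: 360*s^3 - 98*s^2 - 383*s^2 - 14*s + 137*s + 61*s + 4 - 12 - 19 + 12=360*s^3 - 481*s^2 + 184*s - 15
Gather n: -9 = -9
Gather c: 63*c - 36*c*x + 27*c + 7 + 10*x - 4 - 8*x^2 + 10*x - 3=c*(90 - 36*x) - 8*x^2 + 20*x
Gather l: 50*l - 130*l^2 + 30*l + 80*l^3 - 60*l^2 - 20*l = 80*l^3 - 190*l^2 + 60*l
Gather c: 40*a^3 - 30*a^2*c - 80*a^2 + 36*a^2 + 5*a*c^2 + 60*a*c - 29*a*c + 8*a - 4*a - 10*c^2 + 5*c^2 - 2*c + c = 40*a^3 - 44*a^2 + 4*a + c^2*(5*a - 5) + c*(-30*a^2 + 31*a - 1)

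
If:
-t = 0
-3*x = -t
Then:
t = 0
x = 0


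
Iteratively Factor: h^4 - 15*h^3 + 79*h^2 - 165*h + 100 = (h - 1)*(h^3 - 14*h^2 + 65*h - 100) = (h - 5)*(h - 1)*(h^2 - 9*h + 20) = (h - 5)*(h - 4)*(h - 1)*(h - 5)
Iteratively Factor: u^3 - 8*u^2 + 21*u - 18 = (u - 3)*(u^2 - 5*u + 6) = (u - 3)*(u - 2)*(u - 3)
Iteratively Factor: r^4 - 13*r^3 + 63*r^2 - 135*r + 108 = (r - 3)*(r^3 - 10*r^2 + 33*r - 36) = (r - 3)^2*(r^2 - 7*r + 12) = (r - 3)^3*(r - 4)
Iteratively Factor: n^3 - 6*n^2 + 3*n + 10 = (n + 1)*(n^2 - 7*n + 10) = (n - 2)*(n + 1)*(n - 5)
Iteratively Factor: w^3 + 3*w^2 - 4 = (w - 1)*(w^2 + 4*w + 4) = (w - 1)*(w + 2)*(w + 2)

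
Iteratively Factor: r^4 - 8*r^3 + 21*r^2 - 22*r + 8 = (r - 1)*(r^3 - 7*r^2 + 14*r - 8) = (r - 1)^2*(r^2 - 6*r + 8) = (r - 4)*(r - 1)^2*(r - 2)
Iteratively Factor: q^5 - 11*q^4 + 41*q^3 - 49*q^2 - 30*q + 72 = (q - 3)*(q^4 - 8*q^3 + 17*q^2 + 2*q - 24) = (q - 4)*(q - 3)*(q^3 - 4*q^2 + q + 6) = (q - 4)*(q - 3)^2*(q^2 - q - 2) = (q - 4)*(q - 3)^2*(q + 1)*(q - 2)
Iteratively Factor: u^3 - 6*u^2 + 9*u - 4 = (u - 1)*(u^2 - 5*u + 4) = (u - 4)*(u - 1)*(u - 1)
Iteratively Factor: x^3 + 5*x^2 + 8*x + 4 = (x + 1)*(x^2 + 4*x + 4) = (x + 1)*(x + 2)*(x + 2)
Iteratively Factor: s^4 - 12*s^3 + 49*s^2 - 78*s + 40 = (s - 4)*(s^3 - 8*s^2 + 17*s - 10) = (s - 4)*(s - 1)*(s^2 - 7*s + 10) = (s - 5)*(s - 4)*(s - 1)*(s - 2)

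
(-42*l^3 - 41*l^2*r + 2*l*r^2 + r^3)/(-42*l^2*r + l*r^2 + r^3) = (l + r)/r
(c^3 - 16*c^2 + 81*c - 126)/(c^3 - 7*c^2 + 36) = (c - 7)/(c + 2)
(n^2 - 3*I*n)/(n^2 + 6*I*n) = (n - 3*I)/(n + 6*I)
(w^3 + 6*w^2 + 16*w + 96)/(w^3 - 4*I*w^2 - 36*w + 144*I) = (w + 4*I)/(w - 6)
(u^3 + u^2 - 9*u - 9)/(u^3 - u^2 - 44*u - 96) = (u^2 - 2*u - 3)/(u^2 - 4*u - 32)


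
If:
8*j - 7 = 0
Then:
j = 7/8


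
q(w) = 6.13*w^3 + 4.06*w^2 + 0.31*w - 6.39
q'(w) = 18.39*w^2 + 8.12*w + 0.31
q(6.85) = 2156.54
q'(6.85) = 918.84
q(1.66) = 33.35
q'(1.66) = 64.46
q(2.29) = 89.23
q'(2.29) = 115.34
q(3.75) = 375.13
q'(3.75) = 289.37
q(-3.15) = -158.68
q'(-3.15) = 157.21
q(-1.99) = -39.24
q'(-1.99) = 56.98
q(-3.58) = -236.73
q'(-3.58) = 206.93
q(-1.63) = -22.66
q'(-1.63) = 35.93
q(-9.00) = -4149.09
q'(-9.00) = 1416.82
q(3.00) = 196.59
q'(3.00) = 190.18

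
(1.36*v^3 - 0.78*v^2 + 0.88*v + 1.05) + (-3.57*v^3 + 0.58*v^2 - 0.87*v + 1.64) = -2.21*v^3 - 0.2*v^2 + 0.01*v + 2.69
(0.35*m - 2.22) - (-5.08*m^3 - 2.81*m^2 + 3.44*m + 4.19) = 5.08*m^3 + 2.81*m^2 - 3.09*m - 6.41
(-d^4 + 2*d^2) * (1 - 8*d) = 8*d^5 - d^4 - 16*d^3 + 2*d^2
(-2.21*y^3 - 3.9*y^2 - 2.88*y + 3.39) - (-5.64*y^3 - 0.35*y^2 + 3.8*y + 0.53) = 3.43*y^3 - 3.55*y^2 - 6.68*y + 2.86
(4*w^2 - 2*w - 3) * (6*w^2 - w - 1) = 24*w^4 - 16*w^3 - 20*w^2 + 5*w + 3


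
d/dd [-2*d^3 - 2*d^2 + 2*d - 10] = -6*d^2 - 4*d + 2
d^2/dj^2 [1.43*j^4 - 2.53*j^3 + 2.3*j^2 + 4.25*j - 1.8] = 17.16*j^2 - 15.18*j + 4.6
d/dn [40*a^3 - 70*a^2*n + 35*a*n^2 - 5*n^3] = -70*a^2 + 70*a*n - 15*n^2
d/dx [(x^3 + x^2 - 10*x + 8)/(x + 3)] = 2*(x^3 + 5*x^2 + 3*x - 19)/(x^2 + 6*x + 9)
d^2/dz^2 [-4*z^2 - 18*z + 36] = -8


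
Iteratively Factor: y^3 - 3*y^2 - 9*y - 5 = (y + 1)*(y^2 - 4*y - 5) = (y - 5)*(y + 1)*(y + 1)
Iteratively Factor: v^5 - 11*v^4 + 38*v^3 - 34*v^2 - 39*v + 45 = (v - 5)*(v^4 - 6*v^3 + 8*v^2 + 6*v - 9) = (v - 5)*(v - 1)*(v^3 - 5*v^2 + 3*v + 9) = (v - 5)*(v - 3)*(v - 1)*(v^2 - 2*v - 3) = (v - 5)*(v - 3)*(v - 1)*(v + 1)*(v - 3)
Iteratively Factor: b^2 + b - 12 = (b - 3)*(b + 4)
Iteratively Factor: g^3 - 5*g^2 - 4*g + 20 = (g - 2)*(g^2 - 3*g - 10) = (g - 2)*(g + 2)*(g - 5)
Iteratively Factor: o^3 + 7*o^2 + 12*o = (o + 3)*(o^2 + 4*o) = o*(o + 3)*(o + 4)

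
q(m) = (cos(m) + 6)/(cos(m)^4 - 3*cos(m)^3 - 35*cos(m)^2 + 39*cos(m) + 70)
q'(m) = (cos(m) + 6)*(4*sin(m)*cos(m)^3 - 9*sin(m)*cos(m)^2 - 70*sin(m)*cos(m) + 39*sin(m))/(cos(m)^4 - 3*cos(m)^3 - 35*cos(m)^2 + 39*cos(m) + 70)^2 - sin(m)/(cos(m)^4 - 3*cos(m)^3 - 35*cos(m)^2 + 39*cos(m) + 70) = (6*sin(m)^4 + 166*sin(m)^2 - 813*cos(m) + 9*cos(3*m) + 156)*sin(m)/(2*(cos(m) - 7)^2*(cos(m) - 2)^2*(cos(m) + 1)^2*(cos(m) + 5)^2)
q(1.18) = 0.08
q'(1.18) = -0.00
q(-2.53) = 0.31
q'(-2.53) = -0.90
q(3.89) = 0.22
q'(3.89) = -0.49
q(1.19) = 0.08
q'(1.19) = -0.00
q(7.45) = 0.08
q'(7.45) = -0.00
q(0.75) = 0.09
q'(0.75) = -0.02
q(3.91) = 0.21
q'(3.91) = -0.45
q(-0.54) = 0.09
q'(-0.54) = 0.02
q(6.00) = 0.09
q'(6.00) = 0.02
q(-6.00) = 0.09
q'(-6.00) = -0.02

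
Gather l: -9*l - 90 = -9*l - 90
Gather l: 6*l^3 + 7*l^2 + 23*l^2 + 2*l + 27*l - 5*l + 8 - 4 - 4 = 6*l^3 + 30*l^2 + 24*l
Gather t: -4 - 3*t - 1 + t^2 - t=t^2 - 4*t - 5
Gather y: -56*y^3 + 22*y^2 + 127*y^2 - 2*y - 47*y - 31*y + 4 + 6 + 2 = -56*y^3 + 149*y^2 - 80*y + 12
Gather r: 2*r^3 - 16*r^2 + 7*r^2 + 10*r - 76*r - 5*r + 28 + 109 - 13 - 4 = 2*r^3 - 9*r^2 - 71*r + 120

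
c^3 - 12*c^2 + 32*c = c*(c - 8)*(c - 4)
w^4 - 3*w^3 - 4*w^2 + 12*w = w*(w - 3)*(w - 2)*(w + 2)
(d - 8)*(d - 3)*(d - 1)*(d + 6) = d^4 - 6*d^3 - 37*d^2 + 186*d - 144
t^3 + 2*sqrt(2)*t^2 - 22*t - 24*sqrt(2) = (t - 3*sqrt(2))*(t + sqrt(2))*(t + 4*sqrt(2))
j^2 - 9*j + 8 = (j - 8)*(j - 1)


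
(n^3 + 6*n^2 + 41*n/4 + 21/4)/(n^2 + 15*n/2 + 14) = (2*n^2 + 5*n + 3)/(2*(n + 4))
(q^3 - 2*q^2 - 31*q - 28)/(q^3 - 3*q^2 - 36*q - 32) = (q - 7)/(q - 8)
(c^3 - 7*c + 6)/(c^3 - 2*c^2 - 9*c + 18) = (c - 1)/(c - 3)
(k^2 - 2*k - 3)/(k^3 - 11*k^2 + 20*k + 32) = (k - 3)/(k^2 - 12*k + 32)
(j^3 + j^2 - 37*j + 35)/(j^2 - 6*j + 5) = j + 7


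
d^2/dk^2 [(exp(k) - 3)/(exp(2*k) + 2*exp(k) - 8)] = (exp(4*k) - 14*exp(3*k) + 30*exp(2*k) - 92*exp(k) + 16)*exp(k)/(exp(6*k) + 6*exp(5*k) - 12*exp(4*k) - 88*exp(3*k) + 96*exp(2*k) + 384*exp(k) - 512)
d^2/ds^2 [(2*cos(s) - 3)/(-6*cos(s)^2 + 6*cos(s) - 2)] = (-162*(1 - cos(2*s))^2*cos(s) + 90*(1 - cos(2*s))^2 + 541*cos(s) + 6*cos(2*s) - 153*cos(3*s) + 36*cos(5*s) - 450)/(6*cos(s) - 3*cos(2*s) - 5)^3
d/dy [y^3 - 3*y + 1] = 3*y^2 - 3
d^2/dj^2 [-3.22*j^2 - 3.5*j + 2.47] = -6.44000000000000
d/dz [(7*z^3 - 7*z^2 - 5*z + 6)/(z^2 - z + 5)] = (7*z^4 - 14*z^3 + 117*z^2 - 82*z - 19)/(z^4 - 2*z^3 + 11*z^2 - 10*z + 25)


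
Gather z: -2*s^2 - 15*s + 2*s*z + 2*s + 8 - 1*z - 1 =-2*s^2 - 13*s + z*(2*s - 1) + 7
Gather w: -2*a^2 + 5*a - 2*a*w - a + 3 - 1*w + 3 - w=-2*a^2 + 4*a + w*(-2*a - 2) + 6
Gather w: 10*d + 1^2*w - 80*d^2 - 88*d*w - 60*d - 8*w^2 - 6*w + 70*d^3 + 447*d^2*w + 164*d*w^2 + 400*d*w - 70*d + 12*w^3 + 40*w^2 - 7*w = 70*d^3 - 80*d^2 - 120*d + 12*w^3 + w^2*(164*d + 32) + w*(447*d^2 + 312*d - 12)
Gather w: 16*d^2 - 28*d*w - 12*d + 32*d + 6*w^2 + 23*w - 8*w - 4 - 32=16*d^2 + 20*d + 6*w^2 + w*(15 - 28*d) - 36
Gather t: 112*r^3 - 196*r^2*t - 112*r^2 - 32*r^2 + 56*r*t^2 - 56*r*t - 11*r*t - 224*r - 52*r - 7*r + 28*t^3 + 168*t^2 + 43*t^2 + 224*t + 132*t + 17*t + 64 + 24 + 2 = 112*r^3 - 144*r^2 - 283*r + 28*t^3 + t^2*(56*r + 211) + t*(-196*r^2 - 67*r + 373) + 90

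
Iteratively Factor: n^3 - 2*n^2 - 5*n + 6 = (n - 1)*(n^2 - n - 6) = (n - 3)*(n - 1)*(n + 2)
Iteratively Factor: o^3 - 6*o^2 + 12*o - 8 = (o - 2)*(o^2 - 4*o + 4) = (o - 2)^2*(o - 2)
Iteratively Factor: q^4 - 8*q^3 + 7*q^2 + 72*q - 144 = (q + 3)*(q^3 - 11*q^2 + 40*q - 48) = (q - 3)*(q + 3)*(q^2 - 8*q + 16) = (q - 4)*(q - 3)*(q + 3)*(q - 4)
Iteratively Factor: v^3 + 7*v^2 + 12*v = (v)*(v^2 + 7*v + 12) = v*(v + 3)*(v + 4)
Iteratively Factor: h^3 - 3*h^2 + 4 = (h + 1)*(h^2 - 4*h + 4) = (h - 2)*(h + 1)*(h - 2)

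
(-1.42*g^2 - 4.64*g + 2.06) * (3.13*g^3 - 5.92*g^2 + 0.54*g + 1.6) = -4.4446*g^5 - 6.1168*g^4 + 33.1498*g^3 - 16.9728*g^2 - 6.3116*g + 3.296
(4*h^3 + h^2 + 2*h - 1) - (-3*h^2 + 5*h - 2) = 4*h^3 + 4*h^2 - 3*h + 1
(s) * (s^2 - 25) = s^3 - 25*s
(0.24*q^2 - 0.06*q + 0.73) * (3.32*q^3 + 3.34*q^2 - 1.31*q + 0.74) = 0.7968*q^5 + 0.6024*q^4 + 1.9088*q^3 + 2.6944*q^2 - 1.0007*q + 0.5402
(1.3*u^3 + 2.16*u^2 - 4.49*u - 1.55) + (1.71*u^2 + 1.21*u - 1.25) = 1.3*u^3 + 3.87*u^2 - 3.28*u - 2.8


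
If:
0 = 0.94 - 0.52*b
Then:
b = 1.81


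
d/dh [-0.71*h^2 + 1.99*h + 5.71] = 1.99 - 1.42*h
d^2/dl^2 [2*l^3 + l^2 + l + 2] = 12*l + 2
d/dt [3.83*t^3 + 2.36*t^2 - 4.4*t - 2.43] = 11.49*t^2 + 4.72*t - 4.4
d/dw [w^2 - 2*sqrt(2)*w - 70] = 2*w - 2*sqrt(2)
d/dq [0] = 0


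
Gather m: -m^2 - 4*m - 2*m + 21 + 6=-m^2 - 6*m + 27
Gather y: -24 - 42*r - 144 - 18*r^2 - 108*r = -18*r^2 - 150*r - 168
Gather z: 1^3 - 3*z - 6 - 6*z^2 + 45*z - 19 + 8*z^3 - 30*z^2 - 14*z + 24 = 8*z^3 - 36*z^2 + 28*z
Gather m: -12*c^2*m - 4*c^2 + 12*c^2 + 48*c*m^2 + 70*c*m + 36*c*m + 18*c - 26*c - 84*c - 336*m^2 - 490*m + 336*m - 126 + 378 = 8*c^2 - 92*c + m^2*(48*c - 336) + m*(-12*c^2 + 106*c - 154) + 252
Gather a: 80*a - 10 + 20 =80*a + 10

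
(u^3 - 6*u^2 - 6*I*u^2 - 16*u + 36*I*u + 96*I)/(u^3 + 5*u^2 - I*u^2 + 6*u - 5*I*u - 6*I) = (u^2 + u*(-8 - 6*I) + 48*I)/(u^2 + u*(3 - I) - 3*I)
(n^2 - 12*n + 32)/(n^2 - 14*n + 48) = (n - 4)/(n - 6)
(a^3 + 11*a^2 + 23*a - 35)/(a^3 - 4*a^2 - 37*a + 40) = (a + 7)/(a - 8)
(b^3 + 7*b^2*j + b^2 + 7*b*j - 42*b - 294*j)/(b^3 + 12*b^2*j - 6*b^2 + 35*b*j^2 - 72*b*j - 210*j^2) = (b + 7)/(b + 5*j)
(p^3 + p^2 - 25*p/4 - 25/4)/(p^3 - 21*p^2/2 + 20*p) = (2*p^2 + 7*p + 5)/(2*p*(p - 8))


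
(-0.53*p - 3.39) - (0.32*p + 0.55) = -0.85*p - 3.94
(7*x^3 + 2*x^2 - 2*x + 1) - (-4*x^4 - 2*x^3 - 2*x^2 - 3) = 4*x^4 + 9*x^3 + 4*x^2 - 2*x + 4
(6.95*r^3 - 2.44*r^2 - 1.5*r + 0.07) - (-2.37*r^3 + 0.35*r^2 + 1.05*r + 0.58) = 9.32*r^3 - 2.79*r^2 - 2.55*r - 0.51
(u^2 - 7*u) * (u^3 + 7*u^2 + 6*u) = u^5 - 43*u^3 - 42*u^2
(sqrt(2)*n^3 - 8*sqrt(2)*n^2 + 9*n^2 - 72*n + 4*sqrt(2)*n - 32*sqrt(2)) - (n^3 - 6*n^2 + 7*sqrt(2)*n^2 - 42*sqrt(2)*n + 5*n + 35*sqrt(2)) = -n^3 + sqrt(2)*n^3 - 15*sqrt(2)*n^2 + 15*n^2 - 77*n + 46*sqrt(2)*n - 67*sqrt(2)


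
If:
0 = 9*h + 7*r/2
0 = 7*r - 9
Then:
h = -1/2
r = 9/7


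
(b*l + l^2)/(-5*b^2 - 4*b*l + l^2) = -l/(5*b - l)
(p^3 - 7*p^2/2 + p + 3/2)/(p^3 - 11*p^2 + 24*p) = (2*p^2 - p - 1)/(2*p*(p - 8))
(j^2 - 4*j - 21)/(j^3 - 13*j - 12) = (j - 7)/(j^2 - 3*j - 4)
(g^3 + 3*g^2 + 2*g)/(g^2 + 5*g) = (g^2 + 3*g + 2)/(g + 5)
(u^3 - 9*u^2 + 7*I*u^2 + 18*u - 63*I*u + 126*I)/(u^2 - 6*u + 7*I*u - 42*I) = u - 3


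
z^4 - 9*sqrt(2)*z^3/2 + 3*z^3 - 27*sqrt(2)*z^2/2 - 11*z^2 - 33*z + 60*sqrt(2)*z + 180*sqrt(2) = (z + 3)*(z - 4*sqrt(2))*(z - 3*sqrt(2))*(z + 5*sqrt(2)/2)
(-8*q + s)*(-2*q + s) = 16*q^2 - 10*q*s + s^2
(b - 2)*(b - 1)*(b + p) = b^3 + b^2*p - 3*b^2 - 3*b*p + 2*b + 2*p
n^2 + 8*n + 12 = (n + 2)*(n + 6)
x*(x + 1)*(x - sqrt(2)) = x^3 - sqrt(2)*x^2 + x^2 - sqrt(2)*x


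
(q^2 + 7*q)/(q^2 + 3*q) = (q + 7)/(q + 3)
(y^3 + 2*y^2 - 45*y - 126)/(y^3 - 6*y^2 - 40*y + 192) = (y^2 - 4*y - 21)/(y^2 - 12*y + 32)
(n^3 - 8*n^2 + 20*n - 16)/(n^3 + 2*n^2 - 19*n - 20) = (n^2 - 4*n + 4)/(n^2 + 6*n + 5)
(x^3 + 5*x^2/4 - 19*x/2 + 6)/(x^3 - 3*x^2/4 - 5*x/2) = (4*x^2 + 13*x - 12)/(x*(4*x + 5))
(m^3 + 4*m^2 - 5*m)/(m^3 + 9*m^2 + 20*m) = (m - 1)/(m + 4)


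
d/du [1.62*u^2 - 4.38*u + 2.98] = 3.24*u - 4.38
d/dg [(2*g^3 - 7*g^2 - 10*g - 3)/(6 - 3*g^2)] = 2*(-g^4 + g^2 - 17*g - 10)/(3*(g^4 - 4*g^2 + 4))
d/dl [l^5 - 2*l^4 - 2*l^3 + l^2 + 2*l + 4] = 5*l^4 - 8*l^3 - 6*l^2 + 2*l + 2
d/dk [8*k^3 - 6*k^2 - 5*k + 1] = 24*k^2 - 12*k - 5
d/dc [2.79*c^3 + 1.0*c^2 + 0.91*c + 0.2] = 8.37*c^2 + 2.0*c + 0.91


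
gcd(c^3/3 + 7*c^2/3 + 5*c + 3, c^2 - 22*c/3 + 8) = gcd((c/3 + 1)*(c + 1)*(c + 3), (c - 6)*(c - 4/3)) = 1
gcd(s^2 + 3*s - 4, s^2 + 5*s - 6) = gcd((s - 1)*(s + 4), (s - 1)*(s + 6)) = s - 1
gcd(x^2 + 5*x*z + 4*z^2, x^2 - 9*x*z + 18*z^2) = 1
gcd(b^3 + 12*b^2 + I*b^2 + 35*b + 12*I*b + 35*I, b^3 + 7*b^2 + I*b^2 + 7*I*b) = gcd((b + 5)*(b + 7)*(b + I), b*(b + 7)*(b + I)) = b^2 + b*(7 + I) + 7*I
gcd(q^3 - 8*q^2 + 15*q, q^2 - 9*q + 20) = q - 5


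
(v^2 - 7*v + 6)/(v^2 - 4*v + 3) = (v - 6)/(v - 3)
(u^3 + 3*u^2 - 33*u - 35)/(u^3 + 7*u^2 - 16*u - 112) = (u^2 - 4*u - 5)/(u^2 - 16)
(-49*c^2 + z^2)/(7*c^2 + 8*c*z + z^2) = (-7*c + z)/(c + z)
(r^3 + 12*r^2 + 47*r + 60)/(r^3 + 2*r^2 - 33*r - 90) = (r + 4)/(r - 6)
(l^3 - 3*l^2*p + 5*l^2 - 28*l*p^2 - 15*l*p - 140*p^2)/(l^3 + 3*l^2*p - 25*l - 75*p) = (l^2 - 3*l*p - 28*p^2)/(l^2 + 3*l*p - 5*l - 15*p)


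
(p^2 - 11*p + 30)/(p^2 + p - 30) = (p - 6)/(p + 6)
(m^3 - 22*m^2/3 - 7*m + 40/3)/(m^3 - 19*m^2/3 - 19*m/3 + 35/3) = (m - 8)/(m - 7)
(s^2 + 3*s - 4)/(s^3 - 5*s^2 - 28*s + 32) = 1/(s - 8)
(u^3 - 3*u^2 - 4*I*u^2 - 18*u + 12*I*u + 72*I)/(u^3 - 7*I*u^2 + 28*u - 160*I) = (u^2 - 3*u - 18)/(u^2 - 3*I*u + 40)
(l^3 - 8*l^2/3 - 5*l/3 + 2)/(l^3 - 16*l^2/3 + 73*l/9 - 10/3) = 3*(l + 1)/(3*l - 5)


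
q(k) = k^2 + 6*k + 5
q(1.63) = 17.44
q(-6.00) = 5.00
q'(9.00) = 24.00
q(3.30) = 35.69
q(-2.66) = -3.88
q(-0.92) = 0.33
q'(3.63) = 13.26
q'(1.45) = 8.90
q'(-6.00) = -6.00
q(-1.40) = -1.44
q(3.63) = 39.96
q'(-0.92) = 4.16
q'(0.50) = 7.00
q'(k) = 2*k + 6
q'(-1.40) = 3.20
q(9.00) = 140.00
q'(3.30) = 12.60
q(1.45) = 15.80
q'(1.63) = 9.26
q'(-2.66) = 0.68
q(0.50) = 8.25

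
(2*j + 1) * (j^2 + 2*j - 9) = 2*j^3 + 5*j^2 - 16*j - 9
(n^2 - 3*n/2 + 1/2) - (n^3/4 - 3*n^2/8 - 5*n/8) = -n^3/4 + 11*n^2/8 - 7*n/8 + 1/2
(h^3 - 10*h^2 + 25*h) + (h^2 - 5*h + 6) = h^3 - 9*h^2 + 20*h + 6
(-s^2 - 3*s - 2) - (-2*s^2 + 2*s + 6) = s^2 - 5*s - 8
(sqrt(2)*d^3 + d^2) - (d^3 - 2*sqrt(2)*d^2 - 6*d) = -d^3 + sqrt(2)*d^3 + d^2 + 2*sqrt(2)*d^2 + 6*d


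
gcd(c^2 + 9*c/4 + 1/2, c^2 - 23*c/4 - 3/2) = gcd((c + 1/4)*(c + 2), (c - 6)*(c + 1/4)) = c + 1/4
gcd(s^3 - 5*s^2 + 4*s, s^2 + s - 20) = s - 4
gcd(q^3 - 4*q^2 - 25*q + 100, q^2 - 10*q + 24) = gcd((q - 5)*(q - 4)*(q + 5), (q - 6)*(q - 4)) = q - 4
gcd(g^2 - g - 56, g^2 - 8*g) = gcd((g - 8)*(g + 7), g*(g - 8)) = g - 8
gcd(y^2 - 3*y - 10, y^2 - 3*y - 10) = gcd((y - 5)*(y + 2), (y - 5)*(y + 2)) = y^2 - 3*y - 10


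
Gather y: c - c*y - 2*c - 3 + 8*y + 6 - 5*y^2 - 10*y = -c - 5*y^2 + y*(-c - 2) + 3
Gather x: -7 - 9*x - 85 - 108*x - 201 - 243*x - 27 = -360*x - 320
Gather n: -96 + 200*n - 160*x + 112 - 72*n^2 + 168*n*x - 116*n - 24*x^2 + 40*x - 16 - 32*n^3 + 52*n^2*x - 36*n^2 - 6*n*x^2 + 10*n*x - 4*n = -32*n^3 + n^2*(52*x - 108) + n*(-6*x^2 + 178*x + 80) - 24*x^2 - 120*x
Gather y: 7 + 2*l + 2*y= 2*l + 2*y + 7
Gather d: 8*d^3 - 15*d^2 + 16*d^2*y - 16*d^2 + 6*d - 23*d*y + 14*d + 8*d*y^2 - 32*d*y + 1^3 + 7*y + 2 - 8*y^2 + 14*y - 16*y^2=8*d^3 + d^2*(16*y - 31) + d*(8*y^2 - 55*y + 20) - 24*y^2 + 21*y + 3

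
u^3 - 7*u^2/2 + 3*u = u*(u - 2)*(u - 3/2)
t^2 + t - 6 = (t - 2)*(t + 3)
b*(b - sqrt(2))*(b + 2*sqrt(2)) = b^3 + sqrt(2)*b^2 - 4*b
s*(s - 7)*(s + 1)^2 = s^4 - 5*s^3 - 13*s^2 - 7*s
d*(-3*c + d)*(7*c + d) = -21*c^2*d + 4*c*d^2 + d^3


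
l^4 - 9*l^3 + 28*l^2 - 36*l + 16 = (l - 4)*(l - 2)^2*(l - 1)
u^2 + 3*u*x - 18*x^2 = (u - 3*x)*(u + 6*x)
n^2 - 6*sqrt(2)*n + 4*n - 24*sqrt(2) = (n + 4)*(n - 6*sqrt(2))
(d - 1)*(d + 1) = d^2 - 1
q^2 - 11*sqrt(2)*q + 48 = (q - 8*sqrt(2))*(q - 3*sqrt(2))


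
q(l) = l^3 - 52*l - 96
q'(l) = 3*l^2 - 52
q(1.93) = -189.17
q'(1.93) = -40.83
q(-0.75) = -57.42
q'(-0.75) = -50.31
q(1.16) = -154.76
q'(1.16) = -47.96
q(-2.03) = 1.19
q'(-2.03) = -39.64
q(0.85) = -139.59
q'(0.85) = -49.83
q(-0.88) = -50.92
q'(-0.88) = -49.68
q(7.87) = -17.80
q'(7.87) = 133.81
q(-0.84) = -52.91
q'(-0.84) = -49.88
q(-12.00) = -1200.00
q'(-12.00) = 380.00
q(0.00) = -96.00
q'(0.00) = -52.00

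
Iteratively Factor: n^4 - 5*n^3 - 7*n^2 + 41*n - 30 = (n - 1)*(n^3 - 4*n^2 - 11*n + 30) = (n - 2)*(n - 1)*(n^2 - 2*n - 15) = (n - 5)*(n - 2)*(n - 1)*(n + 3)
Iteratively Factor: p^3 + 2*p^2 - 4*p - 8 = (p + 2)*(p^2 - 4) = (p + 2)^2*(p - 2)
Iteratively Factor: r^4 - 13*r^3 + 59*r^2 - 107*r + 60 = (r - 4)*(r^3 - 9*r^2 + 23*r - 15) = (r - 5)*(r - 4)*(r^2 - 4*r + 3) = (r - 5)*(r - 4)*(r - 1)*(r - 3)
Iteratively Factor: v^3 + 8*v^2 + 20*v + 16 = (v + 2)*(v^2 + 6*v + 8) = (v + 2)^2*(v + 4)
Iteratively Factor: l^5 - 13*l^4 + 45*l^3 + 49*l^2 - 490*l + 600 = (l - 4)*(l^4 - 9*l^3 + 9*l^2 + 85*l - 150) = (l - 4)*(l - 2)*(l^3 - 7*l^2 - 5*l + 75) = (l - 5)*(l - 4)*(l - 2)*(l^2 - 2*l - 15) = (l - 5)^2*(l - 4)*(l - 2)*(l + 3)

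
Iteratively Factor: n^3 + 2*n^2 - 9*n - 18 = (n + 3)*(n^2 - n - 6) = (n + 2)*(n + 3)*(n - 3)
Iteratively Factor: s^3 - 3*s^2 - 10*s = (s)*(s^2 - 3*s - 10) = s*(s + 2)*(s - 5)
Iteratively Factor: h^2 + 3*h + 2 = (h + 2)*(h + 1)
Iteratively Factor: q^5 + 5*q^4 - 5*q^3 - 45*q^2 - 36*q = (q + 1)*(q^4 + 4*q^3 - 9*q^2 - 36*q) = (q + 1)*(q + 4)*(q^3 - 9*q) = (q - 3)*(q + 1)*(q + 4)*(q^2 + 3*q) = (q - 3)*(q + 1)*(q + 3)*(q + 4)*(q)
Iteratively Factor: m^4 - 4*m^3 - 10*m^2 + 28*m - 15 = (m - 1)*(m^3 - 3*m^2 - 13*m + 15) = (m - 1)*(m + 3)*(m^2 - 6*m + 5) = (m - 5)*(m - 1)*(m + 3)*(m - 1)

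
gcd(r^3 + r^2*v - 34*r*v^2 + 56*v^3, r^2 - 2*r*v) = r - 2*v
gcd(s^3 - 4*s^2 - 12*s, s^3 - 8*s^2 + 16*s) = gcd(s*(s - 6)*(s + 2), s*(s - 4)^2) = s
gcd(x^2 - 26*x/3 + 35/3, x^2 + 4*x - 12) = 1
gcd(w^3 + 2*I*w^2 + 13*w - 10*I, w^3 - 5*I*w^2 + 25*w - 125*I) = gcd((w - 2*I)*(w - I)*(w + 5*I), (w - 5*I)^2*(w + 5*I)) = w + 5*I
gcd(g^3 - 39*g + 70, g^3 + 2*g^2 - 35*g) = g^2 + 2*g - 35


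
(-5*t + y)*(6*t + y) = -30*t^2 + t*y + y^2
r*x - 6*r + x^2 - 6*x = (r + x)*(x - 6)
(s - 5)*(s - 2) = s^2 - 7*s + 10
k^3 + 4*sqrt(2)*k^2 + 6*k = k*(k + sqrt(2))*(k + 3*sqrt(2))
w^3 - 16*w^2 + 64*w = w*(w - 8)^2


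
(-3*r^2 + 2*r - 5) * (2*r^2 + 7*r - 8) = -6*r^4 - 17*r^3 + 28*r^2 - 51*r + 40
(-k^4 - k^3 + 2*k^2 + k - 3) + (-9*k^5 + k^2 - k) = -9*k^5 - k^4 - k^3 + 3*k^2 - 3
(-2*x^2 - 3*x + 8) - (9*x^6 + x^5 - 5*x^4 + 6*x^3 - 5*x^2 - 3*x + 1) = -9*x^6 - x^5 + 5*x^4 - 6*x^3 + 3*x^2 + 7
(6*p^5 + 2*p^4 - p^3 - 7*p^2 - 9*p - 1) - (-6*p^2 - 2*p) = 6*p^5 + 2*p^4 - p^3 - p^2 - 7*p - 1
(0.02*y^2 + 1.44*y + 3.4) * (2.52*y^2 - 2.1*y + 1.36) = 0.0504*y^4 + 3.5868*y^3 + 5.5712*y^2 - 5.1816*y + 4.624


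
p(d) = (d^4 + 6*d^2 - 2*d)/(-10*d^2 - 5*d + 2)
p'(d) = (20*d + 5)*(d^4 + 6*d^2 - 2*d)/(-10*d^2 - 5*d + 2)^2 + (4*d^3 + 12*d - 2)/(-10*d^2 - 5*d + 2) = (-20*d^5 - 15*d^4 + 8*d^3 - 50*d^2 + 24*d - 4)/(100*d^4 + 100*d^3 - 15*d^2 - 20*d + 4)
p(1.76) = -0.65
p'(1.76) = -0.39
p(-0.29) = 0.42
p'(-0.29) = -2.27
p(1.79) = -0.66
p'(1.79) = -0.39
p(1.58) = -0.58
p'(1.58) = -0.37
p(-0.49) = 1.21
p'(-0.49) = -6.91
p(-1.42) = -1.72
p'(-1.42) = -0.88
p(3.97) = -1.91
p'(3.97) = -0.77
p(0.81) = -0.32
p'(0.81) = -0.36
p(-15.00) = -23.93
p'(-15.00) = 3.05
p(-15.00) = -23.93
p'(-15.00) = 3.05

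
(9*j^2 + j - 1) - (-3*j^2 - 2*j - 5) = 12*j^2 + 3*j + 4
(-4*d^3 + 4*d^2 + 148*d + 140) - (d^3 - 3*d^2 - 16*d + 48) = -5*d^3 + 7*d^2 + 164*d + 92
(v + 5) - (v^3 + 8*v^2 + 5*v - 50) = -v^3 - 8*v^2 - 4*v + 55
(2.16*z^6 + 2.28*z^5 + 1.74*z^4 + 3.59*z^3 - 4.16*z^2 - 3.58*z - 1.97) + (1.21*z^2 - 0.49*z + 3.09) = 2.16*z^6 + 2.28*z^5 + 1.74*z^4 + 3.59*z^3 - 2.95*z^2 - 4.07*z + 1.12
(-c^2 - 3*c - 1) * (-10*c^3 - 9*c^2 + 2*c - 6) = 10*c^5 + 39*c^4 + 35*c^3 + 9*c^2 + 16*c + 6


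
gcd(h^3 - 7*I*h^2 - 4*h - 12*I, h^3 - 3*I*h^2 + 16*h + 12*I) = h^2 - 5*I*h + 6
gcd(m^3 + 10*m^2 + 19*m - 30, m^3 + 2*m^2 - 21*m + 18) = m^2 + 5*m - 6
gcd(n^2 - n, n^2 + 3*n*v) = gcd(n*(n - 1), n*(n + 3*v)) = n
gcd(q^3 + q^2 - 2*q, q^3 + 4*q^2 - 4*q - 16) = q + 2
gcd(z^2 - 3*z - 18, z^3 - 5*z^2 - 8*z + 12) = z - 6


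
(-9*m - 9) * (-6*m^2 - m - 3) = 54*m^3 + 63*m^2 + 36*m + 27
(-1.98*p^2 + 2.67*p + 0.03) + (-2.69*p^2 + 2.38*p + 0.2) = -4.67*p^2 + 5.05*p + 0.23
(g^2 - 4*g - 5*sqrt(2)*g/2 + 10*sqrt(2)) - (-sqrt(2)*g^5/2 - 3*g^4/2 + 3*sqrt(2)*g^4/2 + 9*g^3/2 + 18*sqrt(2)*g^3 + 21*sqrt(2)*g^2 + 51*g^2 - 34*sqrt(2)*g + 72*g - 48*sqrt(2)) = sqrt(2)*g^5/2 - 3*sqrt(2)*g^4/2 + 3*g^4/2 - 18*sqrt(2)*g^3 - 9*g^3/2 - 50*g^2 - 21*sqrt(2)*g^2 - 76*g + 63*sqrt(2)*g/2 + 58*sqrt(2)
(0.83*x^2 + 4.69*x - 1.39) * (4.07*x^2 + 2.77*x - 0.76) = 3.3781*x^4 + 21.3874*x^3 + 6.7032*x^2 - 7.4147*x + 1.0564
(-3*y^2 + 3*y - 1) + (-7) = -3*y^2 + 3*y - 8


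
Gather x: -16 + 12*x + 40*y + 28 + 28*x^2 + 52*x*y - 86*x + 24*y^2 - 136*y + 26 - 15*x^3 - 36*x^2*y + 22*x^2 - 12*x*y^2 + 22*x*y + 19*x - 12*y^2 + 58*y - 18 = -15*x^3 + x^2*(50 - 36*y) + x*(-12*y^2 + 74*y - 55) + 12*y^2 - 38*y + 20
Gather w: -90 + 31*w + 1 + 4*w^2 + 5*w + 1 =4*w^2 + 36*w - 88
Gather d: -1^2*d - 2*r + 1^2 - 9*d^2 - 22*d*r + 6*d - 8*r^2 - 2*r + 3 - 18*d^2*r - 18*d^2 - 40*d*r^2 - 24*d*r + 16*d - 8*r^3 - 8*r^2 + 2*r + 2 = d^2*(-18*r - 27) + d*(-40*r^2 - 46*r + 21) - 8*r^3 - 16*r^2 - 2*r + 6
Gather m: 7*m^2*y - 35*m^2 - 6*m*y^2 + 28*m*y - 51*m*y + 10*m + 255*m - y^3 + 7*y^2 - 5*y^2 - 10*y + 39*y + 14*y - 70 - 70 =m^2*(7*y - 35) + m*(-6*y^2 - 23*y + 265) - y^3 + 2*y^2 + 43*y - 140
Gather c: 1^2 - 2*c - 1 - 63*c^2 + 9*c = -63*c^2 + 7*c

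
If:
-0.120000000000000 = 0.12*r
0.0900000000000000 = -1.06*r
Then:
No Solution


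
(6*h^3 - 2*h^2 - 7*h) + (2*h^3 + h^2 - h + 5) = 8*h^3 - h^2 - 8*h + 5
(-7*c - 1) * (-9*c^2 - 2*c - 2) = 63*c^3 + 23*c^2 + 16*c + 2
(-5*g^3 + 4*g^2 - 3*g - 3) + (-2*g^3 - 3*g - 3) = -7*g^3 + 4*g^2 - 6*g - 6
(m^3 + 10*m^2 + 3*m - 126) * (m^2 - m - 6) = m^5 + 9*m^4 - 13*m^3 - 189*m^2 + 108*m + 756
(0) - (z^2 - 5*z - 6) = -z^2 + 5*z + 6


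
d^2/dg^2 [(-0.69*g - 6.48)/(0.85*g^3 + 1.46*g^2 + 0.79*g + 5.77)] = (-2.99115*g^5 - 61.31934*g^4 - 130.681818*g^3 - 68.375268*g^2 + 180.718956*g + 107.37975)/(0.614125*g^9 + 3.16455*g^8 + 7.147905*g^7 + 21.500951*g^6 + 49.606767*g^5 + 62.878884*g^4 + 125.320642*g^3 + 156.626073*g^2 + 78.904173*g + 192.100033)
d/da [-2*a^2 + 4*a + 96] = 4 - 4*a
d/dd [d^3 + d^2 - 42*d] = 3*d^2 + 2*d - 42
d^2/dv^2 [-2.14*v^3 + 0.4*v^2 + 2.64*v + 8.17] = 0.8 - 12.84*v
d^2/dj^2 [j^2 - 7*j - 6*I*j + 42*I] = 2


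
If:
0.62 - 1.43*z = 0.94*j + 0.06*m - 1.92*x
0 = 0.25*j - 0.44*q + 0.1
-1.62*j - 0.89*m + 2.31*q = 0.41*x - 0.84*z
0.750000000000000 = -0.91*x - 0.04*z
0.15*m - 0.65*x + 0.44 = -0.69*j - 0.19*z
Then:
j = -2.08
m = 2.23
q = -0.95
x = -0.85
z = 0.57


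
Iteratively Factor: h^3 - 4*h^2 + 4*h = (h - 2)*(h^2 - 2*h) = h*(h - 2)*(h - 2)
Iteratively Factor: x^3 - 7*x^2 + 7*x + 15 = (x + 1)*(x^2 - 8*x + 15) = (x - 3)*(x + 1)*(x - 5)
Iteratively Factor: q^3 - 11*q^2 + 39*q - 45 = (q - 3)*(q^2 - 8*q + 15) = (q - 5)*(q - 3)*(q - 3)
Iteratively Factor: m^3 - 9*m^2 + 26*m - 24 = (m - 4)*(m^2 - 5*m + 6) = (m - 4)*(m - 2)*(m - 3)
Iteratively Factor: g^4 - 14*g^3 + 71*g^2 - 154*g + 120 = (g - 2)*(g^3 - 12*g^2 + 47*g - 60) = (g - 5)*(g - 2)*(g^2 - 7*g + 12) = (g - 5)*(g - 4)*(g - 2)*(g - 3)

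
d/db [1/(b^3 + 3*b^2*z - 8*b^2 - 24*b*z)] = (-3*b^2 - 6*b*z + 16*b + 24*z)/(b^2*(b^2 + 3*b*z - 8*b - 24*z)^2)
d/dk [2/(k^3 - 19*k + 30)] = 2*(19 - 3*k^2)/(k^3 - 19*k + 30)^2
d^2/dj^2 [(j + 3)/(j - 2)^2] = 2*(j + 13)/(j - 2)^4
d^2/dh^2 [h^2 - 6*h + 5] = 2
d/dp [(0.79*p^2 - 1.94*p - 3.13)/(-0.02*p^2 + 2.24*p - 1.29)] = (1.7308*p^2 - 2.1634*p + 9.5138)/(0.0004*p^4 - 0.0896*p^3 + 5.0692*p^2 - 5.7792*p + 1.6641)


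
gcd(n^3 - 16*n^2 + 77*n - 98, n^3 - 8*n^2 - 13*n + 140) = n - 7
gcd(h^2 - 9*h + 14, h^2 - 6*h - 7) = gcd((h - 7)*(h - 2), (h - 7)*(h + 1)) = h - 7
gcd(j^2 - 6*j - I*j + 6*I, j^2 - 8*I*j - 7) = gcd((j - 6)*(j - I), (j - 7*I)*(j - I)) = j - I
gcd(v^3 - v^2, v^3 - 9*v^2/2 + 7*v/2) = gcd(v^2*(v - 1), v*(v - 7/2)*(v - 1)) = v^2 - v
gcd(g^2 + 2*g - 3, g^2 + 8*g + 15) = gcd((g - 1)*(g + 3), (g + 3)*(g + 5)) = g + 3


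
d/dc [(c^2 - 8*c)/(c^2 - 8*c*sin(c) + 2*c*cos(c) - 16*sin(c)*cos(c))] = 2*(c*(c - 8)*(c*sin(c) + 4*c*cos(c) - c + 4*sin(c) - cos(c) + 8*cos(2*c)) + (c - 4)*(c^2 - 8*c*sin(c) + 2*c*cos(c) - 8*sin(2*c)))/((c - 8*sin(c))^2*(c + 2*cos(c))^2)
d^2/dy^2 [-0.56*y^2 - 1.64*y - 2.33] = -1.12000000000000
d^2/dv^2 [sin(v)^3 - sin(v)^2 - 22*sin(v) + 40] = -9*sin(v)^3 + 4*sin(v)^2 + 28*sin(v) - 2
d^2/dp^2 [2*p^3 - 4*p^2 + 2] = 12*p - 8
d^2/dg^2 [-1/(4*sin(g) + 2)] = (2*sin(g)^2 - sin(g) - 4)/(2*sin(g) + 1)^3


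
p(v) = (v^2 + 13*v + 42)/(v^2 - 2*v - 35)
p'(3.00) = -0.95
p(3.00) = -2.81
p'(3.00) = -0.95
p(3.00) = -2.81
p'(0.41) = -0.34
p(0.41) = -1.33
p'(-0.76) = -0.24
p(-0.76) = -0.99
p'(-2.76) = -0.13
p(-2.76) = -0.63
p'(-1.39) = -0.20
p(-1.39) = -0.85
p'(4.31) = -2.09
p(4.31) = -4.66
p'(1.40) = -0.48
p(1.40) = -1.73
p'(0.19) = -0.32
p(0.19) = -1.26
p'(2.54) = -0.76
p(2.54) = -2.42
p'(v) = (2 - 2*v)*(v^2 + 13*v + 42)/(v^2 - 2*v - 35)^2 + (2*v + 13)/(v^2 - 2*v - 35)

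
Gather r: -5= -5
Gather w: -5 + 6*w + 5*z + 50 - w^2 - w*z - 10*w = -w^2 + w*(-z - 4) + 5*z + 45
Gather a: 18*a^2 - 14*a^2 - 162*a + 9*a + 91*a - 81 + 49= 4*a^2 - 62*a - 32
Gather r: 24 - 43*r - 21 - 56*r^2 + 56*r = -56*r^2 + 13*r + 3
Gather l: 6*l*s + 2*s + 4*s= 6*l*s + 6*s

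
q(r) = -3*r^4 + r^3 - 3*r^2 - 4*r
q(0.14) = -0.62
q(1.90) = -50.67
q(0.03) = -0.12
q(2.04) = -64.11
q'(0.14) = -4.81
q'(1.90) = -86.88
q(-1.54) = -21.48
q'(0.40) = -6.69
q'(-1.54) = 56.18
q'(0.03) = -4.18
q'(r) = -12*r^3 + 3*r^2 - 6*r - 4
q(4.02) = -783.07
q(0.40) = -2.09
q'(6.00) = -2524.00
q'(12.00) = -20380.00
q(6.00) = -3804.00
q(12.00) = -60960.00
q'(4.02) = -759.22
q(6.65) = -5732.08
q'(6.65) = -3440.19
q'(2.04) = -105.63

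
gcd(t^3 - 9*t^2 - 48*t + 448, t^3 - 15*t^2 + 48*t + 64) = t^2 - 16*t + 64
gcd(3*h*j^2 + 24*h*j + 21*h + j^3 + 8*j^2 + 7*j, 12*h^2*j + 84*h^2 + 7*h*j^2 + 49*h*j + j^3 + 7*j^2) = 3*h*j + 21*h + j^2 + 7*j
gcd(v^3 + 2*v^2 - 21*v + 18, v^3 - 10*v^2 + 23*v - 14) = v - 1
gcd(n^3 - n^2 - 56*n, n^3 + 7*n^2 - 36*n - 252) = n + 7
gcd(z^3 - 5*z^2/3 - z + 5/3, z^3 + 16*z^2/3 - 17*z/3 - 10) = z^2 - 2*z/3 - 5/3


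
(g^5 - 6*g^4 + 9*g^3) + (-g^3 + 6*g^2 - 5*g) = g^5 - 6*g^4 + 8*g^3 + 6*g^2 - 5*g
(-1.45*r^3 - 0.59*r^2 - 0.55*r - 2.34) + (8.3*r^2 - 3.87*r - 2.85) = -1.45*r^3 + 7.71*r^2 - 4.42*r - 5.19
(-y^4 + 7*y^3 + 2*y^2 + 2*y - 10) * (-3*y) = 3*y^5 - 21*y^4 - 6*y^3 - 6*y^2 + 30*y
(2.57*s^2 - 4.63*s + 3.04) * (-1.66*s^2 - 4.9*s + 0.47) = -4.2662*s^4 - 4.9072*s^3 + 18.8485*s^2 - 17.0721*s + 1.4288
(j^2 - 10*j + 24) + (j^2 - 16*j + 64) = 2*j^2 - 26*j + 88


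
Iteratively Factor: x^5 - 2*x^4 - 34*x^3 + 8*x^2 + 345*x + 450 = (x - 5)*(x^4 + 3*x^3 - 19*x^2 - 87*x - 90) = (x - 5)*(x + 3)*(x^3 - 19*x - 30) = (x - 5)*(x + 2)*(x + 3)*(x^2 - 2*x - 15) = (x - 5)*(x + 2)*(x + 3)^2*(x - 5)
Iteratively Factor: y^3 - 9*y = (y)*(y^2 - 9) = y*(y + 3)*(y - 3)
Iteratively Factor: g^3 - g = (g + 1)*(g^2 - g) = g*(g + 1)*(g - 1)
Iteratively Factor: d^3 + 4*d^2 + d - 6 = (d - 1)*(d^2 + 5*d + 6) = (d - 1)*(d + 2)*(d + 3)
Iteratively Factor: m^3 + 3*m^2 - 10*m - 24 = (m - 3)*(m^2 + 6*m + 8) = (m - 3)*(m + 4)*(m + 2)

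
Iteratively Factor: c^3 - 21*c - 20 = (c - 5)*(c^2 + 5*c + 4) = (c - 5)*(c + 4)*(c + 1)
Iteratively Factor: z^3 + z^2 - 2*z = (z)*(z^2 + z - 2) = z*(z + 2)*(z - 1)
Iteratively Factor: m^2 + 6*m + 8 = (m + 2)*(m + 4)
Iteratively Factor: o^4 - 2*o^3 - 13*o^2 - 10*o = (o)*(o^3 - 2*o^2 - 13*o - 10) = o*(o + 2)*(o^2 - 4*o - 5) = o*(o + 1)*(o + 2)*(o - 5)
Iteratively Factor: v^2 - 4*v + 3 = (v - 3)*(v - 1)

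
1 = 1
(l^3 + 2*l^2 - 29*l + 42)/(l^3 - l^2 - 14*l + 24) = (l + 7)/(l + 4)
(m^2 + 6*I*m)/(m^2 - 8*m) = (m + 6*I)/(m - 8)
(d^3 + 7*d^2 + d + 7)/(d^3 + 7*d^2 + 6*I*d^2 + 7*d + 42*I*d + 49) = (d + I)/(d + 7*I)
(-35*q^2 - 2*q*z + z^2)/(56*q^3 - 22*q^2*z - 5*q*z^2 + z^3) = (5*q + z)/(-8*q^2 + 2*q*z + z^2)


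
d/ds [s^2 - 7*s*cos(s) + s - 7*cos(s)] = 7*s*sin(s) + 2*s - 7*sqrt(2)*cos(s + pi/4) + 1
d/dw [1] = 0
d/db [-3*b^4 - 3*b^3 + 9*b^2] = 3*b*(-4*b^2 - 3*b + 6)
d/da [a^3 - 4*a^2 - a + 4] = 3*a^2 - 8*a - 1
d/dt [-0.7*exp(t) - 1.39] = -0.7*exp(t)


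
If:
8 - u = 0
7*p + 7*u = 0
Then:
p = -8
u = 8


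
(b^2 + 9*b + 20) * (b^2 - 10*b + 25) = b^4 - b^3 - 45*b^2 + 25*b + 500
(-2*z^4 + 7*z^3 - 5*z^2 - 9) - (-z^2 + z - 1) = -2*z^4 + 7*z^3 - 4*z^2 - z - 8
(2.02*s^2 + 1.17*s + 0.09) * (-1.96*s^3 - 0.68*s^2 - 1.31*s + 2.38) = -3.9592*s^5 - 3.6668*s^4 - 3.6182*s^3 + 3.2137*s^2 + 2.6667*s + 0.2142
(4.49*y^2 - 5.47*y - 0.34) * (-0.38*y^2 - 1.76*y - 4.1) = -1.7062*y^4 - 5.8238*y^3 - 8.6526*y^2 + 23.0254*y + 1.394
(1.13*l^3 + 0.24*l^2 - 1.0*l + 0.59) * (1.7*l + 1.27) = 1.921*l^4 + 1.8431*l^3 - 1.3952*l^2 - 0.267*l + 0.7493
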